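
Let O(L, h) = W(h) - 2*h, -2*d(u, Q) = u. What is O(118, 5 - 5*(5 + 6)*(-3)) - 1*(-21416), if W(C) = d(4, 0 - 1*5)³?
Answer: 21068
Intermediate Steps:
d(u, Q) = -u/2
W(C) = -8 (W(C) = (-½*4)³ = (-2)³ = -8)
O(L, h) = -8 - 2*h
O(118, 5 - 5*(5 + 6)*(-3)) - 1*(-21416) = (-8 - 2*(5 - 5*(5 + 6)*(-3))) - 1*(-21416) = (-8 - 2*(5 - 5*11*(-3))) + 21416 = (-8 - 2*(5 - 55*(-3))) + 21416 = (-8 - 2*(5 + 165)) + 21416 = (-8 - 2*170) + 21416 = (-8 - 340) + 21416 = -348 + 21416 = 21068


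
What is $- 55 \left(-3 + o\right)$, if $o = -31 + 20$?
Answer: $770$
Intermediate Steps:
$o = -11$
$- 55 \left(-3 + o\right) = - 55 \left(-3 - 11\right) = \left(-55\right) \left(-14\right) = 770$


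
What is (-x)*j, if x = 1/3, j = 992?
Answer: -992/3 ≈ -330.67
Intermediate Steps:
x = ⅓ (x = 1*(⅓) = ⅓ ≈ 0.33333)
(-x)*j = -1*⅓*992 = -⅓*992 = -992/3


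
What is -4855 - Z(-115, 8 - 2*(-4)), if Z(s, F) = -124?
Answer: -4731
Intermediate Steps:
-4855 - Z(-115, 8 - 2*(-4)) = -4855 - 1*(-124) = -4855 + 124 = -4731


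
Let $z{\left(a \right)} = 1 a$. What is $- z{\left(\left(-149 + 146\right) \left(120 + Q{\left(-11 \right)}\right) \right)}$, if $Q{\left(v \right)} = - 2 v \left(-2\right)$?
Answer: $228$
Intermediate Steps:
$Q{\left(v \right)} = 4 v$
$z{\left(a \right)} = a$
$- z{\left(\left(-149 + 146\right) \left(120 + Q{\left(-11 \right)}\right) \right)} = - \left(-149 + 146\right) \left(120 + 4 \left(-11\right)\right) = - \left(-3\right) \left(120 - 44\right) = - \left(-3\right) 76 = \left(-1\right) \left(-228\right) = 228$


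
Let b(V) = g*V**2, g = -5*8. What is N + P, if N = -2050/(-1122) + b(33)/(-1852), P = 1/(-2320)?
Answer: 15274307057/602603760 ≈ 25.347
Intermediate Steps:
g = -40
P = -1/2320 ≈ -0.00043103
b(V) = -40*V**2
N = 6583865/259743 (N = -2050/(-1122) - 40*33**2/(-1852) = -2050*(-1/1122) - 40*1089*(-1/1852) = 1025/561 - 43560*(-1/1852) = 1025/561 + 10890/463 = 6583865/259743 ≈ 25.348)
N + P = 6583865/259743 - 1/2320 = 15274307057/602603760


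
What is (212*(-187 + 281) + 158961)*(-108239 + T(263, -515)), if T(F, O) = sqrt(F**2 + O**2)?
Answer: -19362766471 + 178889*sqrt(334394) ≈ -1.9259e+10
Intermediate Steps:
(212*(-187 + 281) + 158961)*(-108239 + T(263, -515)) = (212*(-187 + 281) + 158961)*(-108239 + sqrt(263**2 + (-515)**2)) = (212*94 + 158961)*(-108239 + sqrt(69169 + 265225)) = (19928 + 158961)*(-108239 + sqrt(334394)) = 178889*(-108239 + sqrt(334394)) = -19362766471 + 178889*sqrt(334394)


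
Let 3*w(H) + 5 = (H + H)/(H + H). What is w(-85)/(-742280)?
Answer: 1/556710 ≈ 1.7963e-6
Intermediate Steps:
w(H) = -4/3 (w(H) = -5/3 + ((H + H)/(H + H))/3 = -5/3 + ((2*H)/((2*H)))/3 = -5/3 + ((2*H)*(1/(2*H)))/3 = -5/3 + (⅓)*1 = -5/3 + ⅓ = -4/3)
w(-85)/(-742280) = -4/3/(-742280) = -4/3*(-1/742280) = 1/556710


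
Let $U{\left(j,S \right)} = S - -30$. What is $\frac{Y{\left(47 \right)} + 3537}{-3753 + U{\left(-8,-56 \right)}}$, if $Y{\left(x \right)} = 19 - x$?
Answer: $- \frac{3509}{3779} \approx -0.92855$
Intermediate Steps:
$U{\left(j,S \right)} = 30 + S$ ($U{\left(j,S \right)} = S + 30 = 30 + S$)
$\frac{Y{\left(47 \right)} + 3537}{-3753 + U{\left(-8,-56 \right)}} = \frac{\left(19 - 47\right) + 3537}{-3753 + \left(30 - 56\right)} = \frac{\left(19 - 47\right) + 3537}{-3753 - 26} = \frac{-28 + 3537}{-3779} = 3509 \left(- \frac{1}{3779}\right) = - \frac{3509}{3779}$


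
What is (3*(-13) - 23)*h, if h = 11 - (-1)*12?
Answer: -1426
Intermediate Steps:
h = 23 (h = 11 - 1*(-12) = 11 + 12 = 23)
(3*(-13) - 23)*h = (3*(-13) - 23)*23 = (-39 - 23)*23 = -62*23 = -1426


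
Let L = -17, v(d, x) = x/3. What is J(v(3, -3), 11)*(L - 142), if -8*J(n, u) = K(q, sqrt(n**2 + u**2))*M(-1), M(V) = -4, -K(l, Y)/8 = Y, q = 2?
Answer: 636*sqrt(122) ≈ 7024.9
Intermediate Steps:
v(d, x) = x/3 (v(d, x) = x*(1/3) = x/3)
K(l, Y) = -8*Y
J(n, u) = -4*sqrt(n**2 + u**2) (J(n, u) = -(-8*sqrt(n**2 + u**2))*(-4)/8 = -4*sqrt(n**2 + u**2))
J(v(3, -3), 11)*(L - 142) = (-4*sqrt(((1/3)*(-3))**2 + 11**2))*(-17 - 142) = -4*sqrt((-1)**2 + 121)*(-159) = -4*sqrt(1 + 121)*(-159) = -4*sqrt(122)*(-159) = 636*sqrt(122)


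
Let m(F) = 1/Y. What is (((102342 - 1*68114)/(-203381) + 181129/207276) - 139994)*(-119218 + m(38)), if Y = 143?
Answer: 100610770540692218741839/6028308022308 ≈ 1.6690e+10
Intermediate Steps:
m(F) = 1/143
(((102342 - 1*68114)/(-203381) + 181129/207276) - 139994)*(-119218 + m(38)) = (((102342 - 1*68114)/(-203381) + 181129/207276) - 139994)*(-119218 + 1/143) = (((102342 - 68114)*(-1/203381) + 181129*(1/207276)) - 139994)*(-17048173/143) = ((34228*(-1/203381) + 181129/207276) - 139994)*(-17048173/143) = ((-34228/203381 + 181129/207276) - 139994)*(-17048173/143) = (29743554221/42156000156 - 139994)*(-17048173/143) = -5901557342284843/42156000156*(-17048173/143) = 100610770540692218741839/6028308022308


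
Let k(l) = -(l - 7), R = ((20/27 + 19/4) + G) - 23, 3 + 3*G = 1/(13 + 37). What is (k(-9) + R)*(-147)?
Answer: 331093/900 ≈ 367.88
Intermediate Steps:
G = -149/150 (G = -1 + 1/(3*(13 + 37)) = -1 + (⅓)/50 = -1 + (⅓)*(1/50) = -1 + 1/150 = -149/150 ≈ -0.99333)
R = -49957/2700 (R = ((20/27 + 19/4) - 149/150) - 23 = (593/108 - 149/150) - 23 = 12143/2700 - 23 = -49957/2700 ≈ -18.503)
k(l) = 7 - l (k(l) = -(-7 + l) = 7 - l)
(k(-9) + R)*(-147) = ((7 - 1*(-9)) - 49957/2700)*(-147) = ((7 + 9) - 49957/2700)*(-147) = (16 - 49957/2700)*(-147) = -6757/2700*(-147) = 331093/900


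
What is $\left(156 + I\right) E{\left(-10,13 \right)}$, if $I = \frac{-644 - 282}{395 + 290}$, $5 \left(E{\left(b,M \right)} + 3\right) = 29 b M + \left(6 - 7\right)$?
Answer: $- \frac{401066124}{3425} \approx -1.171 \cdot 10^{5}$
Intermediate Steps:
$E{\left(b,M \right)} = - \frac{16}{5} + \frac{29 M b}{5}$ ($E{\left(b,M \right)} = -3 + \frac{29 b M + \left(6 - 7\right)}{5} = -3 + \frac{29 M b - 1}{5} = -3 + \frac{-1 + 29 M b}{5} = -3 + \left(- \frac{1}{5} + \frac{29 M b}{5}\right) = - \frac{16}{5} + \frac{29 M b}{5}$)
$I = - \frac{926}{685} \approx -1.3518$
$\left(156 + I\right) E{\left(-10,13 \right)} = \left(156 - \frac{926}{685}\right) \left(- \frac{16}{5} + \frac{29}{5} \cdot 13 \left(-10\right)\right) = \frac{105934 \left(- \frac{16}{5} - 754\right)}{685} = \frac{105934}{685} \left(- \frac{3786}{5}\right) = - \frac{401066124}{3425}$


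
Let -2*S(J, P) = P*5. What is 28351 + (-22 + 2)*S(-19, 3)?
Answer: 28501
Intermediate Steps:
S(J, P) = -5*P/2 (S(J, P) = -P*5/2 = -5*P/2)
28351 + (-22 + 2)*S(-19, 3) = 28351 + (-22 + 2)*(-5/2*3) = 28351 - 20*(-15/2) = 28351 + 150 = 28501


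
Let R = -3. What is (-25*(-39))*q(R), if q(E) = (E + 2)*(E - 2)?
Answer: 4875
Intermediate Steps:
q(E) = (-2 + E)*(2 + E) (q(E) = (2 + E)*(-2 + E) = (-2 + E)*(2 + E))
(-25*(-39))*q(R) = (-25*(-39))*(-4 + (-3)²) = 975*(-4 + 9) = 975*5 = 4875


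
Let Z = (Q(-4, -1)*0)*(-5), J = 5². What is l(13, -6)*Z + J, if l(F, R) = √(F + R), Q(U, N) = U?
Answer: 25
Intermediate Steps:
J = 25
Z = 0 (Z = -4*0*(-5) = 0*(-5) = 0)
l(13, -6)*Z + J = √(13 - 6)*0 + 25 = √7*0 + 25 = 0 + 25 = 25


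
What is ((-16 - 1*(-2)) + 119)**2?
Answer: 11025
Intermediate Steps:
((-16 - 1*(-2)) + 119)**2 = ((-16 + 2) + 119)**2 = (-14 + 119)**2 = 105**2 = 11025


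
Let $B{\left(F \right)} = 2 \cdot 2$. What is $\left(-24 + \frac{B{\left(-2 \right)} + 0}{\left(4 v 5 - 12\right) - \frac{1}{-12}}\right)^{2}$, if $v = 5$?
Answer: $\frac{641102400}{1117249} \approx 573.82$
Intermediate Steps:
$B{\left(F \right)} = 4$
$\left(-24 + \frac{B{\left(-2 \right)} + 0}{\left(4 v 5 - 12\right) - \frac{1}{-12}}\right)^{2} = \left(-24 + \frac{4 + 0}{\left(4 \cdot 5 \cdot 5 - 12\right) - \frac{1}{-12}}\right)^{2} = \left(-24 + \frac{4}{\left(20 \cdot 5 - 12\right) - - \frac{1}{12}}\right)^{2} = \left(-24 + \frac{4}{\left(100 - 12\right) + \frac{1}{12}}\right)^{2} = \left(-24 + \frac{4}{88 + \frac{1}{12}}\right)^{2} = \left(-24 + \frac{4}{\frac{1057}{12}}\right)^{2} = \left(-24 + 4 \cdot \frac{12}{1057}\right)^{2} = \left(-24 + \frac{48}{1057}\right)^{2} = \left(- \frac{25320}{1057}\right)^{2} = \frac{641102400}{1117249}$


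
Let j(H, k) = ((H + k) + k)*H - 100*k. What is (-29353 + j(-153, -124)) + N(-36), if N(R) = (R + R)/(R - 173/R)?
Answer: 49863792/1123 ≈ 44402.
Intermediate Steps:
N(R) = 2*R/(R - 173/R) (N(R) = (2*R)/(R - 173/R) = 2*R/(R - 173/R))
j(H, k) = -100*k + H*(H + 2*k) (j(H, k) = (H + 2*k)*H - 100*k = H*(H + 2*k) - 100*k = -100*k + H*(H + 2*k))
(-29353 + j(-153, -124)) + N(-36) = (-29353 + ((-153)**2 - 100*(-124) + 2*(-153)*(-124))) + 2*(-36)**2/(-173 + (-36)**2) = (-29353 + (23409 + 12400 + 37944)) + 2*1296/(-173 + 1296) = (-29353 + 73753) + 2*1296/1123 = 44400 + 2*1296*(1/1123) = 44400 + 2592/1123 = 49863792/1123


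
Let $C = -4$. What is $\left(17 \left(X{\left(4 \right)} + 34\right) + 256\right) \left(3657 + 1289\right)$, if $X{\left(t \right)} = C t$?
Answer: $2779652$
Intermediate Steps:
$X{\left(t \right)} = - 4 t$
$\left(17 \left(X{\left(4 \right)} + 34\right) + 256\right) \left(3657 + 1289\right) = \left(17 \left(\left(-4\right) 4 + 34\right) + 256\right) \left(3657 + 1289\right) = \left(17 \left(-16 + 34\right) + 256\right) 4946 = \left(17 \cdot 18 + 256\right) 4946 = \left(306 + 256\right) 4946 = 562 \cdot 4946 = 2779652$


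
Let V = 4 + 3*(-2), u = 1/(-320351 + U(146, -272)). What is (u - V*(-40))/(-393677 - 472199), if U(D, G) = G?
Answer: 25649841/277619760748 ≈ 9.2392e-5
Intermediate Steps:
u = -1/320623 (u = 1/(-320351 - 272) = 1/(-320623) = -1/320623 ≈ -3.1189e-6)
V = -2 (V = 4 - 6 = -2)
(u - V*(-40))/(-393677 - 472199) = (-1/320623 - 1*(-2)*(-40))/(-393677 - 472199) = (-1/320623 + 2*(-40))/(-865876) = (-1/320623 - 80)*(-1/865876) = -25649841/320623*(-1/865876) = 25649841/277619760748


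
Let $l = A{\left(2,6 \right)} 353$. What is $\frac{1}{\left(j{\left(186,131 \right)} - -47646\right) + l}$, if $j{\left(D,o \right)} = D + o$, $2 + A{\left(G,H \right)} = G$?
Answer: $\frac{1}{47963} \approx 2.0849 \cdot 10^{-5}$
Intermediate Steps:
$A{\left(G,H \right)} = -2 + G$
$l = 0$ ($l = \left(-2 + 2\right) 353 = 0 \cdot 353 = 0$)
$\frac{1}{\left(j{\left(186,131 \right)} - -47646\right) + l} = \frac{1}{\left(\left(186 + 131\right) - -47646\right) + 0} = \frac{1}{\left(317 + 47646\right) + 0} = \frac{1}{47963 + 0} = \frac{1}{47963}$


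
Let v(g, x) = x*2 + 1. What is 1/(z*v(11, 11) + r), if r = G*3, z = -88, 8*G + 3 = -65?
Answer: -2/4099 ≈ -0.00048792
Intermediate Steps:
G = -17/2 (G = -3/8 + (⅛)*(-65) = -3/8 - 65/8 = -17/2 ≈ -8.5000)
v(g, x) = 1 + 2*x (v(g, x) = 2*x + 1 = 1 + 2*x)
r = -51/2 (r = -17/2*3 = -51/2 ≈ -25.500)
1/(z*v(11, 11) + r) = 1/(-88*(1 + 2*11) - 51/2) = 1/(-88*(1 + 22) - 51/2) = 1/(-88*23 - 51/2) = 1/(-2024 - 51/2) = 1/(-4099/2) = -2/4099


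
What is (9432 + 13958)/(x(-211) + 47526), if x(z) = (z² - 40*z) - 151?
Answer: 11695/50168 ≈ 0.23312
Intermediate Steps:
x(z) = -151 + z² - 40*z
(9432 + 13958)/(x(-211) + 47526) = (9432 + 13958)/((-151 + (-211)² - 40*(-211)) + 47526) = 23390/((-151 + 44521 + 8440) + 47526) = 23390/(52810 + 47526) = 23390/100336 = 23390*(1/100336) = 11695/50168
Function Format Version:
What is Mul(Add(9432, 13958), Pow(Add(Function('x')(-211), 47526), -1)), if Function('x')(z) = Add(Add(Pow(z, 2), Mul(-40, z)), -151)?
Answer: Rational(11695, 50168) ≈ 0.23312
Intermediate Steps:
Function('x')(z) = Add(-151, Pow(z, 2), Mul(-40, z))
Mul(Add(9432, 13958), Pow(Add(Function('x')(-211), 47526), -1)) = Mul(Add(9432, 13958), Pow(Add(Add(-151, Pow(-211, 2), Mul(-40, -211)), 47526), -1)) = Mul(23390, Pow(Add(Add(-151, 44521, 8440), 47526), -1)) = Mul(23390, Pow(Add(52810, 47526), -1)) = Mul(23390, Pow(100336, -1)) = Mul(23390, Rational(1, 100336)) = Rational(11695, 50168)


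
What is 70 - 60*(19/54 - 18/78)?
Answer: 7340/117 ≈ 62.735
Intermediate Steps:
70 - 60*(19/54 - 18/78) = 70 - 60*(19*(1/54) - 18*1/78) = 70 - 60*(19/54 - 3/13) = 70 - 60*85/702 = 70 - 850/117 = 7340/117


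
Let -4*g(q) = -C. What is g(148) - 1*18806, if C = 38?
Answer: -37593/2 ≈ -18797.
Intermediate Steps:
g(q) = 19/2 (g(q) = -(-1)*38/4 = -¼*(-38) = 19/2)
g(148) - 1*18806 = 19/2 - 1*18806 = 19/2 - 18806 = -37593/2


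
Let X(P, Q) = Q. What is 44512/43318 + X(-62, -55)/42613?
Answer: 947203683/922954967 ≈ 1.0263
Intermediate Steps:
44512/43318 + X(-62, -55)/42613 = 44512/43318 - 55/42613 = 44512*(1/43318) - 55*1/42613 = 22256/21659 - 55/42613 = 947203683/922954967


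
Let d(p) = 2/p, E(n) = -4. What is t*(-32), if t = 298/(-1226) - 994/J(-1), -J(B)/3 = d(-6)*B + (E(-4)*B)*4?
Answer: -2752096/4291 ≈ -641.36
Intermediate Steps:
J(B) = 49*B (J(B) = -3*((2/(-6))*B - 4*B*4) = -3*((2*(-⅙))*B - 16*B) = -3*(-B/3 - 16*B) = -(-49)*B = 49*B)
t = 86003/4291 (t = 298/(-1226) - 994/(49*(-1)) = 298*(-1/1226) - 994/(-49) = -149/613 - 994*(-1/49) = -149/613 + 142/7 = 86003/4291 ≈ 20.043)
t*(-32) = (86003/4291)*(-32) = -2752096/4291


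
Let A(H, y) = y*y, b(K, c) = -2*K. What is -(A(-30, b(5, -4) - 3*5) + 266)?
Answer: -891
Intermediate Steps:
A(H, y) = y**2
-(A(-30, b(5, -4) - 3*5) + 266) = -((-2*5 - 3*5)**2 + 266) = -((-10 - 15)**2 + 266) = -((-25)**2 + 266) = -(625 + 266) = -1*891 = -891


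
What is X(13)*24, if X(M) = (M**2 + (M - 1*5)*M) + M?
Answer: 6864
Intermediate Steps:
X(M) = M + M**2 + M*(-5 + M) (X(M) = (M**2 + (M - 5)*M) + M = (M**2 + (-5 + M)*M) + M = (M**2 + M*(-5 + M)) + M = M + M**2 + M*(-5 + M))
X(13)*24 = (2*13*(-2 + 13))*24 = (2*13*11)*24 = 286*24 = 6864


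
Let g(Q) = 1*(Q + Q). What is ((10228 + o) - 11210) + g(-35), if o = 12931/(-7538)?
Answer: -7942907/7538 ≈ -1053.7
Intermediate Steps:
o = -12931/7538 (o = 12931*(-1/7538) = -12931/7538 ≈ -1.7154)
g(Q) = 2*Q (g(Q) = 1*(2*Q) = 2*Q)
((10228 + o) - 11210) + g(-35) = ((10228 - 12931/7538) - 11210) + 2*(-35) = (77085733/7538 - 11210) - 70 = -7415247/7538 - 70 = -7942907/7538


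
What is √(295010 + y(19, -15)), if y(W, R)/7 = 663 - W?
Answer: √299518 ≈ 547.28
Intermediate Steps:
y(W, R) = 4641 - 7*W (y(W, R) = 7*(663 - W) = 4641 - 7*W)
√(295010 + y(19, -15)) = √(295010 + (4641 - 7*19)) = √(295010 + (4641 - 133)) = √(295010 + 4508) = √299518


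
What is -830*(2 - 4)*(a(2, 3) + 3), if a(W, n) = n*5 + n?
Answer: 34860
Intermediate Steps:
a(W, n) = 6*n (a(W, n) = 5*n + n = 6*n)
-830*(2 - 4)*(a(2, 3) + 3) = -830*(2 - 4)*(6*3 + 3) = -(-1660)*(18 + 3) = -(-1660)*21 = -830*(-42) = 34860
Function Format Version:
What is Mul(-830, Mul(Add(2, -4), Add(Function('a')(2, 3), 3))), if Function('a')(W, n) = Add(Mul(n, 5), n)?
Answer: 34860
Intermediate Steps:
Function('a')(W, n) = Mul(6, n) (Function('a')(W, n) = Add(Mul(5, n), n) = Mul(6, n))
Mul(-830, Mul(Add(2, -4), Add(Function('a')(2, 3), 3))) = Mul(-830, Mul(Add(2, -4), Add(Mul(6, 3), 3))) = Mul(-830, Mul(-2, Add(18, 3))) = Mul(-830, Mul(-2, 21)) = Mul(-830, -42) = 34860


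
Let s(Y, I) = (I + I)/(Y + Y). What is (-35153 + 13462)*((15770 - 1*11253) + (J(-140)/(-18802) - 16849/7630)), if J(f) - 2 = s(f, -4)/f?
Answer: -9022303134981351/92129800 ≈ -9.7930e+7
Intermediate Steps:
s(Y, I) = I/Y (s(Y, I) = (2*I)/((2*Y)) = (2*I)*(1/(2*Y)) = I/Y)
J(f) = 2 - 4/f² (J(f) = 2 + (-4/f)/f = 2 - 4/f²)
(-35153 + 13462)*((15770 - 1*11253) + (J(-140)/(-18802) - 16849/7630)) = (-35153 + 13462)*((15770 - 1*11253) + ((2 - 4/(-140)²)/(-18802) - 16849/7630)) = -21691*((15770 - 11253) + ((2 - 4*1/19600)*(-1/18802) - 16849*1/7630)) = -21691*(4517 + ((2 - 1/4900)*(-1/18802) - 2407/1090)) = -21691*(4517 + ((9799/4900)*(-1/18802) - 2407/1090)) = -21691*(4517 + (-9799/92129800 - 2407/1090)) = -21691*(4517 - 22176710951/10042148200) = -21691*45338206708449/10042148200 = -9022303134981351/92129800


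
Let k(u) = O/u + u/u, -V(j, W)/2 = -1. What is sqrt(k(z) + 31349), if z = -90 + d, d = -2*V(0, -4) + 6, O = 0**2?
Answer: 5*sqrt(1254) ≈ 177.06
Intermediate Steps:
V(j, W) = 2 (V(j, W) = -2*(-1) = 2)
O = 0
d = 2 (d = -2*2 + 6 = -4 + 6 = 2)
z = -88 (z = -90 + 2 = -88)
k(u) = 1 (k(u) = 0/u + u/u = 0 + 1 = 1)
sqrt(k(z) + 31349) = sqrt(1 + 31349) = sqrt(31350) = 5*sqrt(1254)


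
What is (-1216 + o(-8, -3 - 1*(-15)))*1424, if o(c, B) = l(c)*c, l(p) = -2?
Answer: -1708800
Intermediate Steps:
o(c, B) = -2*c
(-1216 + o(-8, -3 - 1*(-15)))*1424 = (-1216 - 2*(-8))*1424 = (-1216 + 16)*1424 = -1200*1424 = -1708800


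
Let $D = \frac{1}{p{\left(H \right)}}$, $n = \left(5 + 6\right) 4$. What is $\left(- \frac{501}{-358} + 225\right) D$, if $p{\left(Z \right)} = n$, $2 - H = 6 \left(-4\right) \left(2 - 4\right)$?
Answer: $\frac{81051}{15752} \approx 5.1454$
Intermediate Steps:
$H = -46$ ($H = 2 - 6 \left(-4\right) \left(2 - 4\right) = 2 - - 24 \left(2 - 4\right) = 2 - \left(-24\right) \left(-2\right) = 2 - 48 = -46$)
$n = 44$ ($n = 11 \cdot 4 = 44$)
$p{\left(Z \right)} = 44$
$D = \frac{1}{44} \approx 0.022727$
$\left(- \frac{501}{-358} + 225\right) D = \left(- \frac{501}{-358} + 225\right) \frac{1}{44} = \left(\left(-501\right) \left(- \frac{1}{358}\right) + 225\right) \frac{1}{44} = \left(\frac{501}{358} + 225\right) \frac{1}{44} = \frac{81051}{358} \cdot \frac{1}{44} = \frac{81051}{15752}$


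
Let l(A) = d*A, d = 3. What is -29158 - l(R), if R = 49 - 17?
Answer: -29254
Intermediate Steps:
R = 32
l(A) = 3*A
-29158 - l(R) = -29158 - 3*32 = -29158 - 1*96 = -29158 - 96 = -29254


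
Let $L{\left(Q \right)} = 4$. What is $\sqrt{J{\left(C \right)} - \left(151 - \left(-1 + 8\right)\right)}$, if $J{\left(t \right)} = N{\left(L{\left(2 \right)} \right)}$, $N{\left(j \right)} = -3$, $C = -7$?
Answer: $7 i \sqrt{3} \approx 12.124 i$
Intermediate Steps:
$J{\left(t \right)} = -3$
$\sqrt{J{\left(C \right)} - \left(151 - \left(-1 + 8\right)\right)} = \sqrt{-3 - \left(151 - \left(-1 + 8\right)\right)} = \sqrt{-3 - \left(151 - 7\right)} = \sqrt{-3 - 144} = \sqrt{-147} = 7 i \sqrt{3}$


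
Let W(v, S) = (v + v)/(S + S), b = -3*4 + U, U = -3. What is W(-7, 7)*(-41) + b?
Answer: 26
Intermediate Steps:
b = -15 (b = -3*4 - 3 = -12 - 3 = -15)
W(v, S) = v/S (W(v, S) = (2*v)/((2*S)) = (2*v)*(1/(2*S)) = v/S)
W(-7, 7)*(-41) + b = -7/7*(-41) - 15 = -7*⅐*(-41) - 15 = -1*(-41) - 15 = 41 - 15 = 26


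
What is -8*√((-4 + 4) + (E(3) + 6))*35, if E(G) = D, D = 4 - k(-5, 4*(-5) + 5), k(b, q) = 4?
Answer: -280*√6 ≈ -685.86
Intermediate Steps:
D = 0 (D = 4 - 1*4 = 4 - 4 = 0)
E(G) = 0
-8*√((-4 + 4) + (E(3) + 6))*35 = -8*√((-4 + 4) + (0 + 6))*35 = -8*√(0 + 6)*35 = -8*√6*35 = -280*√6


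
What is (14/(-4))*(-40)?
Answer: 140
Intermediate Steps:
(14/(-4))*(-40) = (14*(-¼))*(-40) = -7/2*(-40) = 140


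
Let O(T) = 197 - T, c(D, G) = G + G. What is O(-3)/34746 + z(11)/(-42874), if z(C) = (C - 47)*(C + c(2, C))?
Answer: 12463262/372425001 ≈ 0.033465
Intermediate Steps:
c(D, G) = 2*G
z(C) = 3*C*(-47 + C) (z(C) = (C - 47)*(C + 2*C) = (-47 + C)*(3*C) = 3*C*(-47 + C))
O(-3)/34746 + z(11)/(-42874) = (197 - 1*(-3))/34746 + (3*11*(-47 + 11))/(-42874) = (197 + 3)*(1/34746) + (3*11*(-36))*(-1/42874) = 200*(1/34746) - 1188*(-1/42874) = 100/17373 + 594/21437 = 12463262/372425001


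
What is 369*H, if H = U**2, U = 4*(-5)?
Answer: 147600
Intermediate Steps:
U = -20
H = 400 (H = (-20)**2 = 400)
369*H = 369*400 = 147600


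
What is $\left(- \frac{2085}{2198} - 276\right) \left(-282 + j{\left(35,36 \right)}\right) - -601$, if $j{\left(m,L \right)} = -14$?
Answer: $\frac{90752983}{1099} \approx 82578.0$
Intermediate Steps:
$\left(- \frac{2085}{2198} - 276\right) \left(-282 + j{\left(35,36 \right)}\right) - -601 = \left(- \frac{2085}{2198} - 276\right) \left(-282 - 14\right) - -601 = \left(\left(-2085\right) \frac{1}{2198} - 276\right) \left(-296\right) + 601 = \left(- \frac{2085}{2198} - 276\right) \left(-296\right) + 601 = \left(- \frac{608733}{2198}\right) \left(-296\right) + 601 = \frac{90092484}{1099} + 601 = \frac{90752983}{1099}$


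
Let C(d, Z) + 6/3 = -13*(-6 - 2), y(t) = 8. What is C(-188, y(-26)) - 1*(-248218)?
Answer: 248320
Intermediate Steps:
C(d, Z) = 102 (C(d, Z) = -2 - 13*(-6 - 2) = -2 - 13*(-8) = -2 + 104 = 102)
C(-188, y(-26)) - 1*(-248218) = 102 - 1*(-248218) = 102 + 248218 = 248320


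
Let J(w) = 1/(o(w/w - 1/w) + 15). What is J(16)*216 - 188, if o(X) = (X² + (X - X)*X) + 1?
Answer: -757052/4321 ≈ -175.20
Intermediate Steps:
o(X) = 1 + X² (o(X) = (X² + 0*X) + 1 = (X² + 0) + 1 = X² + 1 = 1 + X²)
J(w) = 1/(16 + (1 - 1/w)²) (J(w) = 1/((1 + (w/w - 1/w)²) + 15) = 1/((1 + (1 - 1/w)²) + 15) = 1/(16 + (1 - 1/w)²))
J(16)*216 - 188 = (16²/((-1 + 16)² + 16*16²))*216 - 188 = (256/(15² + 16*256))*216 - 188 = (256/(225 + 4096))*216 - 188 = (256/4321)*216 - 188 = 55296/4321 - 188 = -757052/4321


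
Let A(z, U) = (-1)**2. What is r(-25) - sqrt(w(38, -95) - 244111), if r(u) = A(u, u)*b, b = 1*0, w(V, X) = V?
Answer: -I*sqrt(244073) ≈ -494.04*I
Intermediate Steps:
A(z, U) = 1
b = 0
r(u) = 0 (r(u) = 1*0 = 0)
r(-25) - sqrt(w(38, -95) - 244111) = 0 - sqrt(38 - 244111) = 0 - sqrt(-244073) = 0 - I*sqrt(244073) = -I*sqrt(244073)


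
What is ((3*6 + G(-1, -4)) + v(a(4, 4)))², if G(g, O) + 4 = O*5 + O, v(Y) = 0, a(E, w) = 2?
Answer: 100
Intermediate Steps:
G(g, O) = -4 + 6*O (G(g, O) = -4 + (O*5 + O) = -4 + (5*O + O) = -4 + 6*O)
((3*6 + G(-1, -4)) + v(a(4, 4)))² = ((3*6 + (-4 + 6*(-4))) + 0)² = ((18 + (-4 - 24)) + 0)² = ((18 - 28) + 0)² = (-10 + 0)² = (-10)² = 100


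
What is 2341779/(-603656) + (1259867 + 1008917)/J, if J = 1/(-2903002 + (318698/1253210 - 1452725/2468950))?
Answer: -17573900532181530148513809203/2668256820292360 ≈ -6.5863e+12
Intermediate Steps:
J = -61882256590/179644335319684583 (J = 1/(-2903002 + (318698*(1/1253210) - 1452725*1/2468950)) = 1/(-2903002 + (159349/626605 - 58109/98758)) = 1/(-2903002 - 20674401403/61882256590) = 1/(-179644335319684583/61882256590) = -61882256590/179644335319684583 ≈ -3.4447e-7)
2341779/(-603656) + (1259867 + 1008917)/J = 2341779/(-603656) + (1259867 + 1008917)/(-61882256590/179644335319684583) = 2341779*(-1/603656) + 2268784*(-179644335319684583/61882256590) = -2341779/603656 - 29112442404566804782648/4420161185 = -17573900532181530148513809203/2668256820292360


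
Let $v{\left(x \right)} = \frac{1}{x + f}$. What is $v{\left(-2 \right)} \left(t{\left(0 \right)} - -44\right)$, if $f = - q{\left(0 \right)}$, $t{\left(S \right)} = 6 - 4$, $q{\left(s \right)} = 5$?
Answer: $- \frac{46}{7} \approx -6.5714$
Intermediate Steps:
$t{\left(S \right)} = 2$ ($t{\left(S \right)} = 6 - 4 = 2$)
$f = -5$ ($f = \left(-1\right) 5 = -5$)
$v{\left(x \right)} = \frac{1}{-5 + x}$ ($v{\left(x \right)} = \frac{1}{x - 5} = \frac{1}{-5 + x}$)
$v{\left(-2 \right)} \left(t{\left(0 \right)} - -44\right) = \frac{2 - -44}{-5 - 2} = \frac{2 + \left(-15 + 59\right)}{-7} = - \frac{2 + 44}{7} = \left(- \frac{1}{7}\right) 46 = - \frac{46}{7}$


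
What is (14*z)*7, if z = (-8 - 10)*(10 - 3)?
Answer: -12348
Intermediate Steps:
z = -126 (z = -18*7 = -126)
(14*z)*7 = (14*(-126))*7 = -1764*7 = -12348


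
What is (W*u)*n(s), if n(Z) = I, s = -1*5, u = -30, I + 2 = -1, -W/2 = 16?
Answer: -2880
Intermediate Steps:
W = -32 (W = -2*16 = -32)
I = -3 (I = -2 - 1 = -3)
s = -5
n(Z) = -3
(W*u)*n(s) = -32*(-30)*(-3) = 960*(-3) = -2880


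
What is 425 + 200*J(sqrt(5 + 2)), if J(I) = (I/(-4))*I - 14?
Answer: -2725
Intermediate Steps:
J(I) = -14 - I**2/4 (J(I) = (I*(-1/4))*I - 14 = (-I/4)*I - 14 = -I**2/4 - 14 = -14 - I**2/4)
425 + 200*J(sqrt(5 + 2)) = 425 + 200*(-14 - (sqrt(5 + 2))**2/4) = 425 + 200*(-14 - (sqrt(7))**2/4) = 425 + 200*(-14 - 1/4*7) = 425 + 200*(-14 - 7/4) = 425 + 200*(-63/4) = 425 - 3150 = -2725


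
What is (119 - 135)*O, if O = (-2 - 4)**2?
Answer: -576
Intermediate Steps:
O = 36 (O = (-6)**2 = 36)
(119 - 135)*O = (119 - 135)*36 = -16*36 = -576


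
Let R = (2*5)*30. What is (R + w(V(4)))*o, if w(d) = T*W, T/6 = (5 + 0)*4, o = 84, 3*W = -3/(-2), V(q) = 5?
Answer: 30240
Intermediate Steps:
W = ½ (W = (-3/(-2))/3 = (-3*(-½))/3 = (⅓)*(3/2) = ½ ≈ 0.50000)
T = 120 (T = 6*((5 + 0)*4) = 6*(5*4) = 6*20 = 120)
R = 300 (R = 10*30 = 300)
w(d) = 60 (w(d) = 120*(½) = 60)
(R + w(V(4)))*o = (300 + 60)*84 = 360*84 = 30240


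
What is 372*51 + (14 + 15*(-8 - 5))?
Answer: 18791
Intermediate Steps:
372*51 + (14 + 15*(-8 - 5)) = 18972 + (14 + 15*(-13)) = 18972 + (14 - 195) = 18972 - 181 = 18791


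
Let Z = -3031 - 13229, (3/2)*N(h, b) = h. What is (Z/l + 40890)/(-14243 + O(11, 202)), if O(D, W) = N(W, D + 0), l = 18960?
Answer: -38762907/13374700 ≈ -2.8982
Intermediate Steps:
N(h, b) = 2*h/3
O(D, W) = 2*W/3
Z = -16260
(Z/l + 40890)/(-14243 + O(11, 202)) = (-16260/18960 + 40890)/(-14243 + (⅔)*202) = (-16260*1/18960 + 40890)/(-14243 + 404/3) = (-271/316 + 40890)/(-42325/3) = (12920969/316)*(-3/42325) = -38762907/13374700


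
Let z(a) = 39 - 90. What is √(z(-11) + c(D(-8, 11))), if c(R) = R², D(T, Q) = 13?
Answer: √118 ≈ 10.863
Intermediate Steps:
z(a) = -51
√(z(-11) + c(D(-8, 11))) = √(-51 + 13²) = √(-51 + 169) = √118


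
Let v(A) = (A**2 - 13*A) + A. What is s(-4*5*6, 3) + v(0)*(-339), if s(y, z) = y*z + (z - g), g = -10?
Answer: -347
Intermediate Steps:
v(A) = A**2 - 12*A
s(y, z) = 10 + z + y*z (s(y, z) = y*z + (z - 1*(-10)) = y*z + (z + 10) = y*z + (10 + z) = 10 + z + y*z)
s(-4*5*6, 3) + v(0)*(-339) = (10 + 3 + (-4*5*6)*3) + (0*(-12 + 0))*(-339) = (10 + 3 - 20*6*3) + (0*(-12))*(-339) = (10 + 3 - 120*3) + 0*(-339) = (10 + 3 - 360) + 0 = -347 + 0 = -347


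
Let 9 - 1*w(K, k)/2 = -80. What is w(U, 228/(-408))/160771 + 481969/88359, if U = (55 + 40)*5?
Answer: 77502366001/14205564789 ≈ 5.4558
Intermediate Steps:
U = 475 (U = 95*5 = 475)
w(K, k) = 178 (w(K, k) = 18 - 2*(-80) = 18 + 160 = 178)
w(U, 228/(-408))/160771 + 481969/88359 = 178/160771 + 481969/88359 = 77502366001/14205564789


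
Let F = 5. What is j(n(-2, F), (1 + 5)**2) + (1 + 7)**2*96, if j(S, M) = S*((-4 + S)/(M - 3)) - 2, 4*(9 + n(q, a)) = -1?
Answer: 3244937/528 ≈ 6145.7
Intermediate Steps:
n(q, a) = -37/4 (n(q, a) = -9 + (1/4)*(-1) = -9 - 1/4 = -37/4)
j(S, M) = -2 + S*(-4 + S)/(-3 + M) (j(S, M) = S*((-4 + S)/(-3 + M)) - 2 = S*(-4 + S)/(-3 + M) - 2 = -2 + S*(-4 + S)/(-3 + M))
j(n(-2, F), (1 + 5)**2) + (1 + 7)**2*96 = (6 + (-37/4)**2 - 4*(-37/4) - 2*(1 + 5)**2)/(-3 + (1 + 5)**2) + (1 + 7)**2*96 = (6 + 1369/16 + 37 - 2*6**2)/(-3 + 6**2) + 8**2*96 = (6 + 1369/16 + 37 - 2*36)/(-3 + 36) + 64*96 = (6 + 1369/16 + 37 - 72)/33 + 6144 = (1/33)*(905/16) + 6144 = 905/528 + 6144 = 3244937/528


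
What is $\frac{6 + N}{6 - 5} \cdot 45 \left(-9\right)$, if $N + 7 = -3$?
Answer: $1620$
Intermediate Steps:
$N = -10$ ($N = -7 - 3 = -10$)
$\frac{6 + N}{6 - 5} \cdot 45 \left(-9\right) = \frac{6 - 10}{6 - 5} \cdot 45 \left(-9\right) = - \frac{4}{1} \cdot 45 \left(-9\right) = \left(-4\right) 1 \cdot 45 \left(-9\right) = \left(-4\right) 45 \left(-9\right) = \left(-180\right) \left(-9\right) = 1620$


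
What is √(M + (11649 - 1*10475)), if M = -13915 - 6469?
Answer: I*√19210 ≈ 138.6*I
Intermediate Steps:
M = -20384
√(M + (11649 - 1*10475)) = √(-20384 + (11649 - 1*10475)) = √(-20384 + (11649 - 10475)) = √(-20384 + 1174) = √(-19210) = I*√19210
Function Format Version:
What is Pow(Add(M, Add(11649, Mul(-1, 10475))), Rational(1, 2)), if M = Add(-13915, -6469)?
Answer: Mul(I, Pow(19210, Rational(1, 2))) ≈ Mul(138.60, I)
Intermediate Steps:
M = -20384
Pow(Add(M, Add(11649, Mul(-1, 10475))), Rational(1, 2)) = Pow(Add(-20384, Add(11649, Mul(-1, 10475))), Rational(1, 2)) = Pow(Add(-20384, Add(11649, -10475)), Rational(1, 2)) = Pow(Add(-20384, 1174), Rational(1, 2)) = Pow(-19210, Rational(1, 2)) = Mul(I, Pow(19210, Rational(1, 2)))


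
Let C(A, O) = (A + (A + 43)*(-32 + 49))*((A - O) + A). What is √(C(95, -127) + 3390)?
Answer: √777187 ≈ 881.58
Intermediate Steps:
C(A, O) = (731 + 18*A)*(-O + 2*A) (C(A, O) = (A + (43 + A)*17)*(-O + 2*A) = (A + (731 + 17*A))*(-O + 2*A) = (731 + 18*A)*(-O + 2*A))
√(C(95, -127) + 3390) = √((-731*(-127) + 36*95² + 1462*95 - 18*95*(-127)) + 3390) = √((92837 + 36*9025 + 138890 + 217170) + 3390) = √((92837 + 324900 + 138890 + 217170) + 3390) = √(773797 + 3390) = √777187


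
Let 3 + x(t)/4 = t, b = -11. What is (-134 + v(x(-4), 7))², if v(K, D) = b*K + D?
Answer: 32761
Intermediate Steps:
x(t) = -12 + 4*t
v(K, D) = D - 11*K (v(K, D) = -11*K + D = D - 11*K)
(-134 + v(x(-4), 7))² = (-134 + (7 - 11*(-12 + 4*(-4))))² = (-134 + (7 - 11*(-12 - 16)))² = (-134 + (7 - 11*(-28)))² = (-134 + (7 + 308))² = (-134 + 315)² = 181² = 32761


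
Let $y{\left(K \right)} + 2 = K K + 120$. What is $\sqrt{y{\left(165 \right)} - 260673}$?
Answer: $i \sqrt{233330} \approx 483.04 i$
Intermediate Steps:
$y{\left(K \right)} = 118 + K^{2}$ ($y{\left(K \right)} = -2 + \left(K K + 120\right) = -2 + \left(K^{2} + 120\right) = -2 + \left(120 + K^{2}\right) = 118 + K^{2}$)
$\sqrt{y{\left(165 \right)} - 260673} = \sqrt{\left(118 + 165^{2}\right) - 260673} = \sqrt{\left(118 + 27225\right) - 260673} = \sqrt{27343 - 260673} = \sqrt{-233330} = i \sqrt{233330}$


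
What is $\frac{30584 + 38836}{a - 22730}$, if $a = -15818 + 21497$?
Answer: $- \frac{69420}{17051} \approx -4.0713$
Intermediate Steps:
$a = 5679$
$\frac{30584 + 38836}{a - 22730} = \frac{30584 + 38836}{5679 - 22730} = \frac{69420}{-17051} = 69420 \left(- \frac{1}{17051}\right) = - \frac{69420}{17051}$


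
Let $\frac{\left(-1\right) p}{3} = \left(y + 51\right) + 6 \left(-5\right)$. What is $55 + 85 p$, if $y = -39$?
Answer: $4645$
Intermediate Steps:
$p = 54$ ($p = - 3 \left(\left(-39 + 51\right) + 6 \left(-5\right)\right) = - 3 \left(12 - 30\right) = \left(-3\right) \left(-18\right) = 54$)
$55 + 85 p = 55 + 85 \cdot 54 = 55 + 4590 = 4645$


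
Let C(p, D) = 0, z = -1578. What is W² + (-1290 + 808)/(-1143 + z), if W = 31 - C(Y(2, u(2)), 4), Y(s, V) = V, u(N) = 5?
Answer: 2615363/2721 ≈ 961.18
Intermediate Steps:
W = 31 (W = 31 - 1*0 = 31 + 0 = 31)
W² + (-1290 + 808)/(-1143 + z) = 31² + (-1290 + 808)/(-1143 - 1578) = 961 - 482/(-2721) = 961 - 482*(-1/2721) = 961 + 482/2721 = 2615363/2721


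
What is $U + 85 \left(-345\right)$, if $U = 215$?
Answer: $-29110$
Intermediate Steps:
$U + 85 \left(-345\right) = 215 + 85 \left(-345\right) = 215 - 29325 = -29110$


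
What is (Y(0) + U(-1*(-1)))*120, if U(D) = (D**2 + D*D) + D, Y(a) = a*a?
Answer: 360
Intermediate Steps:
Y(a) = a**2
U(D) = D + 2*D**2 (U(D) = (D**2 + D**2) + D = 2*D**2 + D = D + 2*D**2)
(Y(0) + U(-1*(-1)))*120 = (0**2 + (-1*(-1))*(1 + 2*(-1*(-1))))*120 = (0 + 1*(1 + 2*1))*120 = (0 + 1*(1 + 2))*120 = (0 + 1*3)*120 = (0 + 3)*120 = 3*120 = 360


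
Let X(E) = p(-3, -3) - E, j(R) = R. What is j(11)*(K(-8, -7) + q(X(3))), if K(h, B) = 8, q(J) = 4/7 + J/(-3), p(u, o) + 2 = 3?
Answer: 2134/21 ≈ 101.62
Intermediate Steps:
p(u, o) = 1 (p(u, o) = -2 + 3 = 1)
X(E) = 1 - E
q(J) = 4/7 - J/3 (q(J) = 4*(⅐) + J*(-⅓) = 4/7 - J/3)
j(11)*(K(-8, -7) + q(X(3))) = 11*(8 + (4/7 - (1 - 1*3)/3)) = 11*(8 + (4/7 - (1 - 3)/3)) = 11*(8 + (4/7 - ⅓*(-2))) = 11*(8 + (4/7 + ⅔)) = 11*(8 + 26/21) = 11*(194/21) = 2134/21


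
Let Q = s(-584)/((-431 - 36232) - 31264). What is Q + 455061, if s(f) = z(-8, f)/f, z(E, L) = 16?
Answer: 2256497783933/4958671 ≈ 4.5506e+5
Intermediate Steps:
s(f) = 16/f
Q = 2/4958671 (Q = (16/(-584))/((-431 - 36232) - 31264) = (16*(-1/584))/(-36663 - 31264) = -2/73/(-67927) = -2/73*(-1/67927) = 2/4958671 ≈ 4.0333e-7)
Q + 455061 = 2/4958671 + 455061 = 2256497783933/4958671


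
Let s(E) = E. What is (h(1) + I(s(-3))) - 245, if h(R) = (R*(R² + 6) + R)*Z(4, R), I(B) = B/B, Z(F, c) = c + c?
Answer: -228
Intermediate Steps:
Z(F, c) = 2*c
I(B) = 1
h(R) = 2*R*(R + R*(6 + R²)) (h(R) = (R*(R² + 6) + R)*(2*R) = (R*(6 + R²) + R)*(2*R) = (R + R*(6 + R²))*(2*R) = 2*R*(R + R*(6 + R²)))
(h(1) + I(s(-3))) - 245 = (2*1²*(7 + 1²) + 1) - 245 = (2*1*(7 + 1) + 1) - 245 = (2*1*8 + 1) - 245 = (16 + 1) - 245 = 17 - 245 = -228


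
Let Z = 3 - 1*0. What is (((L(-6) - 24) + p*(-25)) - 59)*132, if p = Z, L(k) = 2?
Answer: -20592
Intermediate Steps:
Z = 3 (Z = 3 + 0 = 3)
p = 3
(((L(-6) - 24) + p*(-25)) - 59)*132 = (((2 - 24) + 3*(-25)) - 59)*132 = ((-22 - 75) - 59)*132 = (-97 - 59)*132 = -156*132 = -20592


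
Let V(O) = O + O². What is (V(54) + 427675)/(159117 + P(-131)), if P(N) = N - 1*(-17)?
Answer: 430645/159003 ≈ 2.7084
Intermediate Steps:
P(N) = 17 + N (P(N) = N + 17 = 17 + N)
(V(54) + 427675)/(159117 + P(-131)) = (54*(1 + 54) + 427675)/(159117 + (17 - 131)) = (54*55 + 427675)/(159117 - 114) = (2970 + 427675)/159003 = 430645*(1/159003) = 430645/159003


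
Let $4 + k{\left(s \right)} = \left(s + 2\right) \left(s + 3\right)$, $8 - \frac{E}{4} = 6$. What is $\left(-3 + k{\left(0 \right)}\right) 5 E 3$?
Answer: $-120$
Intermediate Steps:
$E = 8$ ($E = 32 - 24 = 8$)
$k{\left(s \right)} = -4 + \left(2 + s\right) \left(3 + s\right)$ ($k{\left(s \right)} = -4 + \left(s + 2\right) \left(s + 3\right) = -4 + \left(2 + s\right) \left(3 + s\right)$)
$\left(-3 + k{\left(0 \right)}\right) 5 E 3 = \left(-3 + \left(2 + 0^{2} + 5 \cdot 0\right)\right) 5 \cdot 8 \cdot 3 = \left(-3 + \left(2 + 0 + 0\right)\right) 40 \cdot 3 = \left(-3 + 2\right) 120 = \left(-1\right) 120 = -120$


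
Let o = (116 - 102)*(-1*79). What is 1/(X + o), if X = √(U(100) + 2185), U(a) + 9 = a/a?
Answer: -158/174437 - √2177/1221059 ≈ -0.00094398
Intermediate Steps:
U(a) = -8 (U(a) = -9 + a/a = -9 + 1 = -8)
o = -1106 (o = 14*(-79) = -1106)
X = √2177 (X = √(-8 + 2185) = √2177 ≈ 46.658)
1/(X + o) = 1/(√2177 - 1106) = 1/(-1106 + √2177)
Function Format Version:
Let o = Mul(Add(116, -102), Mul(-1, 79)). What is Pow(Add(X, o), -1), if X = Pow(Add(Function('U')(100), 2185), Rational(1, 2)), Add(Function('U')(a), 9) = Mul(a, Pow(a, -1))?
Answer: Add(Rational(-158, 174437), Mul(Rational(-1, 1221059), Pow(2177, Rational(1, 2)))) ≈ -0.00094398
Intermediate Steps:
Function('U')(a) = -8 (Function('U')(a) = Add(-9, Mul(a, Pow(a, -1))) = Add(-9, 1) = -8)
o = -1106 (o = Mul(14, -79) = -1106)
X = Pow(2177, Rational(1, 2)) (X = Pow(Add(-8, 2185), Rational(1, 2)) = Pow(2177, Rational(1, 2)) ≈ 46.658)
Pow(Add(X, o), -1) = Pow(Add(Pow(2177, Rational(1, 2)), -1106), -1) = Pow(Add(-1106, Pow(2177, Rational(1, 2))), -1)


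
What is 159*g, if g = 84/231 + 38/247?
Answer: 11766/143 ≈ 82.280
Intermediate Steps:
g = 74/143 (g = 84*(1/231) + 38*(1/247) = 4/11 + 2/13 = 74/143 ≈ 0.51748)
159*g = 159*(74/143) = 11766/143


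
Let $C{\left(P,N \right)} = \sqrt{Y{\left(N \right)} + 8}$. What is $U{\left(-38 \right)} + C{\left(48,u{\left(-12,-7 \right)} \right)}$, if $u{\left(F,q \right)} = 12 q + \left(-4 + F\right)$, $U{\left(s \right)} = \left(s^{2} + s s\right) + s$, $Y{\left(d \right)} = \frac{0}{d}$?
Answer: $2850 + 2 \sqrt{2} \approx 2852.8$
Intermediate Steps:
$Y{\left(d \right)} = 0$
$U{\left(s \right)} = s + 2 s^{2}$ ($U{\left(s \right)} = \left(s^{2} + s^{2}\right) + s = 2 s^{2} + s = s + 2 s^{2}$)
$u{\left(F,q \right)} = -4 + F + 12 q$
$C{\left(P,N \right)} = 2 \sqrt{2}$ ($C{\left(P,N \right)} = \sqrt{0 + 8} = \sqrt{8} = 2 \sqrt{2}$)
$U{\left(-38 \right)} + C{\left(48,u{\left(-12,-7 \right)} \right)} = - 38 \left(1 + 2 \left(-38\right)\right) + 2 \sqrt{2} = - 38 \left(1 - 76\right) + 2 \sqrt{2} = \left(-38\right) \left(-75\right) + 2 \sqrt{2} = 2850 + 2 \sqrt{2}$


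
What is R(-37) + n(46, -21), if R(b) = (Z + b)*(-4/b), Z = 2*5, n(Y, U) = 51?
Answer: 1779/37 ≈ 48.081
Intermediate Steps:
Z = 10
R(b) = -4*(10 + b)/b (R(b) = (10 + b)*(-4/b) = -4*(10 + b)/b)
R(-37) + n(46, -21) = (-4 - 40/(-37)) + 51 = (-4 - 40*(-1/37)) + 51 = (-4 + 40/37) + 51 = -108/37 + 51 = 1779/37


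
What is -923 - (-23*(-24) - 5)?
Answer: -1470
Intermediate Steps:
-923 - (-23*(-24) - 5) = -923 - (552 - 5) = -923 - 1*547 = -923 - 547 = -1470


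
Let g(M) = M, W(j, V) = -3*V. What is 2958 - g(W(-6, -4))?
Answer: 2946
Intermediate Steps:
2958 - g(W(-6, -4)) = 2958 - (-3)*(-4) = 2958 - 1*12 = 2958 - 12 = 2946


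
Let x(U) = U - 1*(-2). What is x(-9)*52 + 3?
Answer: -361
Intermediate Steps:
x(U) = 2 + U (x(U) = U + 2 = 2 + U)
x(-9)*52 + 3 = (2 - 9)*52 + 3 = -7*52 + 3 = -364 + 3 = -361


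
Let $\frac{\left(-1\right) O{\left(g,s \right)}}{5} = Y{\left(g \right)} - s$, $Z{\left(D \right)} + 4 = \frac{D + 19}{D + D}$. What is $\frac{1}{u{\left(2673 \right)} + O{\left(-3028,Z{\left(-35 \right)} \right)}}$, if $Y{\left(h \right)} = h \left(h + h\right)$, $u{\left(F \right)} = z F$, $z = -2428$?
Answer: $- \frac{7}{687245320} \approx -1.0186 \cdot 10^{-8}$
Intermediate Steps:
$u{\left(F \right)} = - 2428 F$
$Z{\left(D \right)} = -4 + \frac{19 + D}{2 D}$ ($Z{\left(D \right)} = -4 + \frac{D + 19}{D + D} = -4 + \frac{19 + D}{2 D}$)
$Y{\left(h \right)} = 2 h^{2}$ ($Y{\left(h \right)} = h 2 h = 2 h^{2}$)
$O{\left(g,s \right)} = - 10 g^{2} + 5 s$ ($O{\left(g,s \right)} = - 5 \left(2 g^{2} - s\right) = - 5 \left(- s + 2 g^{2}\right) = - 10 g^{2} + 5 s$)
$\frac{1}{u{\left(2673 \right)} + O{\left(-3028,Z{\left(-35 \right)} \right)}} = \frac{1}{\left(-2428\right) 2673 - \left(91687840 - \frac{5 \left(19 - -245\right)}{2 \left(-35\right)}\right)} = \frac{1}{-6490044 + \left(\left(-10\right) 9168784 + 5 \cdot \frac{1}{2} \left(- \frac{1}{35}\right) \left(19 + 245\right)\right)} = \frac{1}{-6490044 - \left(91687840 - 5 \cdot \frac{1}{2} \left(- \frac{1}{35}\right) 264\right)} = \frac{1}{-6490044 + \left(-91687840 + 5 \left(- \frac{132}{35}\right)\right)} = \frac{1}{-6490044 - \frac{641815012}{7}} = \frac{1}{- \frac{687245320}{7}} = - \frac{7}{687245320}$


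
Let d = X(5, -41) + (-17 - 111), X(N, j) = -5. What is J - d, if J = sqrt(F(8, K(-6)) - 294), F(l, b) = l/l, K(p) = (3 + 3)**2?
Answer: 133 + I*sqrt(293) ≈ 133.0 + 17.117*I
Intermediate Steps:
K(p) = 36 (K(p) = 6**2 = 36)
F(l, b) = 1
d = -133 (d = -5 + (-17 - 111) = -5 - 128 = -133)
J = I*sqrt(293) (J = sqrt(1 - 294) = sqrt(-293) = I*sqrt(293) ≈ 17.117*I)
J - d = I*sqrt(293) - 1*(-133) = I*sqrt(293) + 133 = 133 + I*sqrt(293)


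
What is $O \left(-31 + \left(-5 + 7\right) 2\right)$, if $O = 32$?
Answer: $-864$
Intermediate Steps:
$O \left(-31 + \left(-5 + 7\right) 2\right) = 32 \left(-31 + \left(-5 + 7\right) 2\right) = 32 \left(-31 + 2 \cdot 2\right) = 32 \left(-31 + 4\right) = 32 \left(-27\right) = -864$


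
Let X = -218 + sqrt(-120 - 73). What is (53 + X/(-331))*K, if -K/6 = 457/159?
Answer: -16233554/17543 + 914*I*sqrt(193)/17543 ≈ -925.36 + 0.7238*I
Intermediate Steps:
X = -218 + I*sqrt(193) (X = -218 + sqrt(-193) = -218 + I*sqrt(193) ≈ -218.0 + 13.892*I)
K = -914/53 (K = -2742/159 = -6*457/159 = -914/53 ≈ -17.245)
(53 + X/(-331))*K = (53 + (-218 + I*sqrt(193))/(-331))*(-914/53) = (53 + (-218 + I*sqrt(193))*(-1/331))*(-914/53) = (53 + (218/331 - I*sqrt(193)/331))*(-914/53) = (17761/331 - I*sqrt(193)/331)*(-914/53) = -16233554/17543 + 914*I*sqrt(193)/17543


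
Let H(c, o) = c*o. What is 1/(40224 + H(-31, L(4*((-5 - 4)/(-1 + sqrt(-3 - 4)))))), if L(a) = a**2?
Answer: (sqrt(7) - 3*I)/(24*(-5865*I + 1676*sqrt(7))) ≈ 2.2603e-5 + 1.7068e-6*I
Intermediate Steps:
1/(40224 + H(-31, L(4*((-5 - 4)/(-1 + sqrt(-3 - 4)))))) = 1/(40224 - 31*16*(-5 - 4)**2/(-1 + sqrt(-3 - 4))**2) = 1/(40224 - 31*1296/(-1 + sqrt(-7))**2) = 1/(40224 - 31*1296/(-1 + I*sqrt(7))**2) = 1/(40224 - 40176/(-1 + I*sqrt(7))**2)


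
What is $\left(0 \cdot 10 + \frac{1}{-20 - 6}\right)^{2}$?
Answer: $\frac{1}{676} \approx 0.0014793$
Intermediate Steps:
$\left(0 \cdot 10 + \frac{1}{-20 - 6}\right)^{2} = \left(0 + \frac{1}{-26}\right)^{2} = \left(0 - \frac{1}{26}\right)^{2} = \left(- \frac{1}{26}\right)^{2} = \frac{1}{676}$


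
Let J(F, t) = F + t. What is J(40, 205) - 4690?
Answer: -4445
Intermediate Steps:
J(40, 205) - 4690 = (40 + 205) - 4690 = 245 - 4690 = -4445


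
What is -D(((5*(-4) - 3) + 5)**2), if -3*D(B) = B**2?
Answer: 34992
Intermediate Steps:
D(B) = -B**2/3
-D(((5*(-4) - 3) + 5)**2) = -(-1)*(((5*(-4) - 3) + 5)**2)**2/3 = -(-1)*(((-20 - 3) + 5)**2)**2/3 = -(-1)*((-23 + 5)**2)**2/3 = -(-1)*((-18)**2)**2/3 = -(-1)*324**2/3 = -(-1)*104976/3 = -1*(-34992) = 34992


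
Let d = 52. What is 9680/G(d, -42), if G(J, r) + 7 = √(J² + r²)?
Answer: 67760/4419 + 19360*√1117/4419 ≈ 161.76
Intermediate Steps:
G(J, r) = -7 + √(J² + r²)
9680/G(d, -42) = 9680/(-7 + √(52² + (-42)²)) = 9680/(-7 + √(2704 + 1764)) = 9680/(-7 + √4468) = 9680/(-7 + 2*√1117)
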